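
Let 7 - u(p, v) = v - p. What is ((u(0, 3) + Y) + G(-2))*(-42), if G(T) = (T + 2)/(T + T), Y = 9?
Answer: -546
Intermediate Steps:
G(T) = (2 + T)/(2*T) (G(T) = (2 + T)/((2*T)) = (2 + T)*(1/(2*T)) = (2 + T)/(2*T))
u(p, v) = 7 + p - v (u(p, v) = 7 - (v - p) = 7 + (p - v) = 7 + p - v)
((u(0, 3) + Y) + G(-2))*(-42) = (((7 + 0 - 1*3) + 9) + (1/2)*(2 - 2)/(-2))*(-42) = (((7 + 0 - 3) + 9) + (1/2)*(-1/2)*0)*(-42) = ((4 + 9) + 0)*(-42) = (13 + 0)*(-42) = 13*(-42) = -546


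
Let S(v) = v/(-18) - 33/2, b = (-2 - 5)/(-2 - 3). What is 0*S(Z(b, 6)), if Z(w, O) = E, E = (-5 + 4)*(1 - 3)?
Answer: 0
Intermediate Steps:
b = 7/5 (b = -7/(-5) = -7*(-1/5) = 7/5 ≈ 1.4000)
E = 2 (E = -1*(-2) = 2)
Z(w, O) = 2
S(v) = -33/2 - v/18 (S(v) = v*(-1/18) - 33*1/2 = -v/18 - 33/2 = -33/2 - v/18)
0*S(Z(b, 6)) = 0*(-33/2 - 1/18*2) = 0*(-33/2 - 1/9) = 0*(-299/18) = 0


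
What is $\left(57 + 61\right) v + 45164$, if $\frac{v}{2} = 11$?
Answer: $47760$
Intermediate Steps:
$v = 22$ ($v = 2 \cdot 11 = 22$)
$\left(57 + 61\right) v + 45164 = \left(57 + 61\right) 22 + 45164 = 118 \cdot 22 + 45164 = 2596 + 45164 = 47760$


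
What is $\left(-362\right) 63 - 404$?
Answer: $-23210$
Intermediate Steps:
$\left(-362\right) 63 - 404 = -22806 - 404 = -23210$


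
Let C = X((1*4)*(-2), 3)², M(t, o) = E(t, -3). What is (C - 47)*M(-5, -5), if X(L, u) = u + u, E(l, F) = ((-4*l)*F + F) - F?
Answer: 660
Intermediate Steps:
E(l, F) = -4*F*l (E(l, F) = (-4*F*l + F) - F = (F - 4*F*l) - F = -4*F*l)
M(t, o) = 12*t (M(t, o) = -4*(-3)*t = 12*t)
X(L, u) = 2*u
C = 36 (C = (2*3)² = 6² = 36)
(C - 47)*M(-5, -5) = (36 - 47)*(12*(-5)) = -11*(-60) = 660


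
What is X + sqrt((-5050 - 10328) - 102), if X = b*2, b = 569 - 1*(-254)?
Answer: 1646 + 6*I*sqrt(430) ≈ 1646.0 + 124.42*I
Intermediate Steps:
b = 823 (b = 569 + 254 = 823)
X = 1646 (X = 823*2 = 1646)
X + sqrt((-5050 - 10328) - 102) = 1646 + sqrt((-5050 - 10328) - 102) = 1646 + sqrt(-15378 - 102) = 1646 + sqrt(-15480) = 1646 + 6*I*sqrt(430)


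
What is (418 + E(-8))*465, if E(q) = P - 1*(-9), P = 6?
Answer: 201345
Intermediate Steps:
E(q) = 15 (E(q) = 6 - 1*(-9) = 6 + 9 = 15)
(418 + E(-8))*465 = (418 + 15)*465 = 433*465 = 201345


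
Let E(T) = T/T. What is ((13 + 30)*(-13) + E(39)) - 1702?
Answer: -2260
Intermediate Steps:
E(T) = 1
((13 + 30)*(-13) + E(39)) - 1702 = ((13 + 30)*(-13) + 1) - 1702 = (43*(-13) + 1) - 1702 = (-559 + 1) - 1702 = -558 - 1702 = -2260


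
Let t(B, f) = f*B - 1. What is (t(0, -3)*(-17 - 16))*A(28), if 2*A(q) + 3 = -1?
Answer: -66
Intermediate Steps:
A(q) = -2 (A(q) = -3/2 + (1/2)*(-1) = -3/2 - 1/2 = -2)
t(B, f) = -1 + B*f (t(B, f) = B*f - 1 = -1 + B*f)
(t(0, -3)*(-17 - 16))*A(28) = ((-1 + 0*(-3))*(-17 - 16))*(-2) = ((-1 + 0)*(-33))*(-2) = -1*(-33)*(-2) = 33*(-2) = -66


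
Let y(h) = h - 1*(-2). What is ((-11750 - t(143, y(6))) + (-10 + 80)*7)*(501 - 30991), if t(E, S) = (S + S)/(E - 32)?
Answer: 38108719240/111 ≈ 3.4332e+8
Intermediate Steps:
y(h) = 2 + h (y(h) = h + 2 = 2 + h)
t(E, S) = 2*S/(-32 + E) (t(E, S) = (2*S)/(-32 + E) = 2*S/(-32 + E))
((-11750 - t(143, y(6))) + (-10 + 80)*7)*(501 - 30991) = ((-11750 - 2*(2 + 6)/(-32 + 143)) + (-10 + 80)*7)*(501 - 30991) = ((-11750 - 2*8/111) + 70*7)*(-30490) = ((-11750 - 2*8/111) + 490)*(-30490) = ((-11750 - 1*16/111) + 490)*(-30490) = ((-11750 - 16/111) + 490)*(-30490) = (-1304266/111 + 490)*(-30490) = -1249876/111*(-30490) = 38108719240/111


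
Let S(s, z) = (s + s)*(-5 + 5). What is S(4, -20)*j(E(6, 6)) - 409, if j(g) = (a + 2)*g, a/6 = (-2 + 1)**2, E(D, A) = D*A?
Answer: -409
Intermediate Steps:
E(D, A) = A*D
a = 6 (a = 6*(-2 + 1)**2 = 6*(-1)**2 = 6*1 = 6)
j(g) = 8*g (j(g) = (6 + 2)*g = 8*g)
S(s, z) = 0 (S(s, z) = (2*s)*0 = 0)
S(4, -20)*j(E(6, 6)) - 409 = 0*(8*(6*6)) - 409 = 0*(8*36) - 409 = 0*288 - 409 = 0 - 409 = -409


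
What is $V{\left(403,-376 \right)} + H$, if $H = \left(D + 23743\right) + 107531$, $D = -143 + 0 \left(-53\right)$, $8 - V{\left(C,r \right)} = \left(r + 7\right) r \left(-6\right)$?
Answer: $963603$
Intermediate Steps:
$V{\left(C,r \right)} = 8 + 6 r \left(7 + r\right)$ ($V{\left(C,r \right)} = 8 - \left(r + 7\right) r \left(-6\right) = 8 - \left(7 + r\right) r \left(-6\right) = 8 - r \left(7 + r\right) \left(-6\right) = 8 - - 6 r \left(7 + r\right) = 8 + 6 r \left(7 + r\right)$)
$D = -143$ ($D = -143 + 0 = -143$)
$H = 131131$ ($H = \left(-143 + 23743\right) + 107531 = 23600 + 107531 = 131131$)
$V{\left(403,-376 \right)} + H = \left(8 + 6 \left(-376\right)^{2} + 42 \left(-376\right)\right) + 131131 = \left(8 + 6 \cdot 141376 - 15792\right) + 131131 = \left(8 + 848256 - 15792\right) + 131131 = 832472 + 131131 = 963603$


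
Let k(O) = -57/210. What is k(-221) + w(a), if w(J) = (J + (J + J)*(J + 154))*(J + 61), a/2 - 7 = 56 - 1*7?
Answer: 722918541/70 ≈ 1.0327e+7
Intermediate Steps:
k(O) = -19/70 (k(O) = -57*1/210 = -19/70)
a = 112 (a = 14 + 2*(56 - 1*7) = 14 + 2*(56 - 7) = 14 + 2*49 = 14 + 98 = 112)
w(J) = (61 + J)*(J + 2*J*(154 + J)) (w(J) = (J + (2*J)*(154 + J))*(61 + J) = (J + 2*J*(154 + J))*(61 + J) = (61 + J)*(J + 2*J*(154 + J)))
k(-221) + w(a) = -19/70 + 112*(18849 + 2*112**2 + 431*112) = -19/70 + 112*(18849 + 2*12544 + 48272) = -19/70 + 112*(18849 + 25088 + 48272) = -19/70 + 112*92209 = -19/70 + 10327408 = 722918541/70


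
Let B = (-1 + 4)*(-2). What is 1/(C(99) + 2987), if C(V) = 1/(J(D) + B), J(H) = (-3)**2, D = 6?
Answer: 3/8962 ≈ 0.00033475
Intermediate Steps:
J(H) = 9
B = -6 (B = 3*(-2) = -6)
C(V) = 1/3 (C(V) = 1/(9 - 6) = 1/3)
1/(C(99) + 2987) = 1/(1/3 + 2987) = 1/(8962/3) = 3/8962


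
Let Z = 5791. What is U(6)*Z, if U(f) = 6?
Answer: 34746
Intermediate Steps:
U(6)*Z = 6*5791 = 34746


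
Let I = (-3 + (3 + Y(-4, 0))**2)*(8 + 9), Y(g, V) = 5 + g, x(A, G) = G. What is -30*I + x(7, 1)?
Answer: -6629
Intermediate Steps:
I = 221 (I = (-3 + (3 + (5 - 4))**2)*(8 + 9) = (-3 + (3 + 1)**2)*17 = (-3 + 4**2)*17 = (-3 + 16)*17 = 13*17 = 221)
-30*I + x(7, 1) = -30*221 + 1 = -6630 + 1 = -6629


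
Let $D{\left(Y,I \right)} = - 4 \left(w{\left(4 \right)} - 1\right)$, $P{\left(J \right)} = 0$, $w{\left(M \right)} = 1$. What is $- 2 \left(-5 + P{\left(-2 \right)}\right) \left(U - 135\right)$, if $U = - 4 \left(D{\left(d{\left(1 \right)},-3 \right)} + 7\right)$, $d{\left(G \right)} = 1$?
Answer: $-1630$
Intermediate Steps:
$D{\left(Y,I \right)} = 0$ ($D{\left(Y,I \right)} = - 4 \left(1 - 1\right) = \left(-4\right) 0 = 0$)
$U = -28$ ($U = - 4 \left(0 + 7\right) = \left(-4\right) 7 = -28$)
$- 2 \left(-5 + P{\left(-2 \right)}\right) \left(U - 135\right) = - 2 \left(-5 + 0\right) \left(-28 - 135\right) = \left(-2\right) \left(-5\right) \left(-163\right) = 10 \left(-163\right) = -1630$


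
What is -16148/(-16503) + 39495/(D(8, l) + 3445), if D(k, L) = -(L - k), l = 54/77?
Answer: 18160031747/1462314327 ≈ 12.419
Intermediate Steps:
l = 54/77 (l = 54*(1/77) = 54/77 ≈ 0.70130)
D(k, L) = k - L
-16148/(-16503) + 39495/(D(8, l) + 3445) = -16148/(-16503) + 39495/((8 - 1*54/77) + 3445) = -16148*(-1/16503) + 39495/((8 - 54/77) + 3445) = 16148/16503 + 39495/(562/77 + 3445) = 16148/16503 + 39495/(265827/77) = 16148/16503 + 39495*(77/265827) = 16148/16503 + 1013705/88609 = 18160031747/1462314327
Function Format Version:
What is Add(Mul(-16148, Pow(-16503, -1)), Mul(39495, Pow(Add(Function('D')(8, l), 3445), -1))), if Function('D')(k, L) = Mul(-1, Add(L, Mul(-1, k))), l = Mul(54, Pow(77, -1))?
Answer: Rational(18160031747, 1462314327) ≈ 12.419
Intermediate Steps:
l = Rational(54, 77) (l = Mul(54, Rational(1, 77)) = Rational(54, 77) ≈ 0.70130)
Function('D')(k, L) = Add(k, Mul(-1, L))
Add(Mul(-16148, Pow(-16503, -1)), Mul(39495, Pow(Add(Function('D')(8, l), 3445), -1))) = Add(Mul(-16148, Pow(-16503, -1)), Mul(39495, Pow(Add(Add(8, Mul(-1, Rational(54, 77))), 3445), -1))) = Add(Mul(-16148, Rational(-1, 16503)), Mul(39495, Pow(Add(Add(8, Rational(-54, 77)), 3445), -1))) = Add(Rational(16148, 16503), Mul(39495, Pow(Add(Rational(562, 77), 3445), -1))) = Add(Rational(16148, 16503), Mul(39495, Pow(Rational(265827, 77), -1))) = Add(Rational(16148, 16503), Mul(39495, Rational(77, 265827))) = Add(Rational(16148, 16503), Rational(1013705, 88609)) = Rational(18160031747, 1462314327)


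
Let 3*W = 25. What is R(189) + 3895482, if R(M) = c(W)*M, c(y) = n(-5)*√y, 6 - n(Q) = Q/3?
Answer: 3895482 + 2415*√3 ≈ 3.8997e+6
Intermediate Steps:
W = 25/3 (W = (⅓)*25 = 25/3 ≈ 8.3333)
n(Q) = 6 - Q/3
c(y) = 23*√y/3 (c(y) = (6 - ⅓*(-5))*√y = (6 + 5/3)*√y = 23*√y/3)
R(M) = 115*M*√3/9 (R(M) = (23*√(25/3)/3)*M = (23*(5*√3/3)/3)*M = (115*√3/9)*M = 115*M*√3/9)
R(189) + 3895482 = (115/9)*189*√3 + 3895482 = 2415*√3 + 3895482 = 3895482 + 2415*√3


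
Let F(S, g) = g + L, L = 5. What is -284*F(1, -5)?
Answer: 0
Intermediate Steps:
F(S, g) = 5 + g (F(S, g) = g + 5 = 5 + g)
-284*F(1, -5) = -284*(5 - 5) = -284*0 = 0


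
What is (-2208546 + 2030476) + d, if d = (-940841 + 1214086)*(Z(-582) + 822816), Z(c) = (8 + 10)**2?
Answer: 224918711230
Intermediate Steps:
Z(c) = 324 (Z(c) = 18**2 = 324)
d = 224918889300 (d = (-940841 + 1214086)*(324 + 822816) = 273245*823140 = 224918889300)
(-2208546 + 2030476) + d = (-2208546 + 2030476) + 224918889300 = -178070 + 224918889300 = 224918711230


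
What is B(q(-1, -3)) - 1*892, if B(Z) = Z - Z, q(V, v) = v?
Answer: -892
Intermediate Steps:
B(Z) = 0
B(q(-1, -3)) - 1*892 = 0 - 1*892 = 0 - 892 = -892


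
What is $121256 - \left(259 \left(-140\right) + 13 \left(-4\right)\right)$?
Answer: $157568$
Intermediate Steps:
$121256 - \left(259 \left(-140\right) + 13 \left(-4\right)\right) = 121256 - \left(-36260 - 52\right) = 121256 - -36312 = 121256 + 36312 = 157568$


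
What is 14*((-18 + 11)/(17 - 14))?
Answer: -98/3 ≈ -32.667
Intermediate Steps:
14*((-18 + 11)/(17 - 14)) = 14*(-7/3) = -98/3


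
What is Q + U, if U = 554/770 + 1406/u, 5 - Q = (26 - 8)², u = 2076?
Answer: -126923789/399630 ≈ -317.60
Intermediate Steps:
Q = -319 (Q = 5 - (26 - 8)² = 5 - 1*18² = 5 - 1*324 = 5 - 324 = -319)
U = 558181/399630 (U = 554/770 + 1406/2076 = 554*(1/770) + 1406*(1/2076) = 277/385 + 703/1038 = 558181/399630 ≈ 1.3967)
Q + U = -319 + 558181/399630 = -126923789/399630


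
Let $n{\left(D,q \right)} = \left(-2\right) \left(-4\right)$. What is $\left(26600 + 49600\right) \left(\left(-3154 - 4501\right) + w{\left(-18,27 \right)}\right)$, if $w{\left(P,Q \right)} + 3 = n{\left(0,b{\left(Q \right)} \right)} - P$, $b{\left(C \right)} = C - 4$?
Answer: $-581558400$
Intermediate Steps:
$b{\left(C \right)} = -4 + C$
$n{\left(D,q \right)} = 8$
$w{\left(P,Q \right)} = 5 - P$ ($w{\left(P,Q \right)} = -3 - \left(-8 + P\right) = 5 - P$)
$\left(26600 + 49600\right) \left(\left(-3154 - 4501\right) + w{\left(-18,27 \right)}\right) = \left(26600 + 49600\right) \left(\left(-3154 - 4501\right) + \left(5 - -18\right)\right) = 76200 \left(-7655 + \left(5 + 18\right)\right) = 76200 \left(-7655 + 23\right) = 76200 \left(-7632\right) = -581558400$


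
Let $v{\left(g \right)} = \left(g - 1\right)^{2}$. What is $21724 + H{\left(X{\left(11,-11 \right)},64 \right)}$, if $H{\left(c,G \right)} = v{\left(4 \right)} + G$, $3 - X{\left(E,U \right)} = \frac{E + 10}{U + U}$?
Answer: $21797$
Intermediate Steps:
$v{\left(g \right)} = \left(-1 + g\right)^{2}$
$X{\left(E,U \right)} = 3 - \frac{10 + E}{2 U}$ ($X{\left(E,U \right)} = 3 - \frac{E + 10}{U + U} = 3 - \frac{10 + E}{2 U}$)
$H{\left(c,G \right)} = 9 + G$ ($H{\left(c,G \right)} = \left(-1 + 4\right)^{2} + G = 3^{2} + G = 9 + G$)
$21724 + H{\left(X{\left(11,-11 \right)},64 \right)} = 21724 + \left(9 + 64\right) = 21724 + 73 = 21797$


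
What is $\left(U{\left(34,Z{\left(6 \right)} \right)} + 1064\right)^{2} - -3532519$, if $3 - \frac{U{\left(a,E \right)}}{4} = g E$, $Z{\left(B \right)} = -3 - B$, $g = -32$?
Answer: $3538295$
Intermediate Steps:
$U{\left(a,E \right)} = 12 + 128 E$ ($U{\left(a,E \right)} = 12 - 4 \left(- 32 E\right) = 12 + 128 E$)
$\left(U{\left(34,Z{\left(6 \right)} \right)} + 1064\right)^{2} - -3532519 = \left(\left(12 + 128 \left(-3 - 6\right)\right) + 1064\right)^{2} - -3532519 = \left(\left(12 + 128 \left(-3 - 6\right)\right) + 1064\right)^{2} + 3532519 = \left(\left(12 + 128 \left(-9\right)\right) + 1064\right)^{2} + 3532519 = \left(\left(12 - 1152\right) + 1064\right)^{2} + 3532519 = \left(-1140 + 1064\right)^{2} + 3532519 = \left(-76\right)^{2} + 3532519 = 5776 + 3532519 = 3538295$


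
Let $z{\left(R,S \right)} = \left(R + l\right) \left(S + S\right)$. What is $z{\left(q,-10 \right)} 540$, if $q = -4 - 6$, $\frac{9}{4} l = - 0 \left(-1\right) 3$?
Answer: $108000$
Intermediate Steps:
$l = 0$ ($l = \frac{4 \left(- 0 \left(-1\right) 3\right)}{9} = \frac{4 \left(- 0 \cdot 3\right)}{9} = \frac{4 \left(\left(-1\right) 0\right)}{9} = \frac{4}{9} \cdot 0 = 0$)
$q = -10$ ($q = -4 - 6 = -10$)
$z{\left(R,S \right)} = 2 R S$ ($z{\left(R,S \right)} = \left(R + 0\right) \left(S + S\right) = R 2 S = 2 R S$)
$z{\left(q,-10 \right)} 540 = 2 \left(-10\right) \left(-10\right) 540 = 200 \cdot 540 = 108000$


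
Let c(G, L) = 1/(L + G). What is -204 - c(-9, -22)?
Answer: -6323/31 ≈ -203.97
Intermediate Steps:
c(G, L) = 1/(G + L)
-204 - c(-9, -22) = -204 - 1/(-9 - 22) = -204 - 1/(-31) = -204 - 1*(-1/31) = -204 + 1/31 = -6323/31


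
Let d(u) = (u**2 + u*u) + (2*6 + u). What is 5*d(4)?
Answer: 240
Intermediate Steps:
d(u) = 12 + u + 2*u**2 (d(u) = (u**2 + u**2) + (12 + u) = 2*u**2 + (12 + u) = 12 + u + 2*u**2)
5*d(4) = 5*(12 + 4 + 2*4**2) = 5*(12 + 4 + 2*16) = 5*(12 + 4 + 32) = 5*48 = 240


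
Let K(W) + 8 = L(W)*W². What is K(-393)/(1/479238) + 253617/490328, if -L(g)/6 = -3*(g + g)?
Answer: -513473570751041591823/490328 ≈ -1.0472e+15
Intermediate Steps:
L(g) = 36*g (L(g) = -(-18)*(g + g) = -(-18)*2*g = -(-36)*g = 36*g)
K(W) = -8 + 36*W³ (K(W) = -8 + (36*W)*W² = -8 + 36*W³)
K(-393)/(1/479238) + 253617/490328 = (-8 + 36*(-393)³)/(1/479238) + 253617/490328 = (-8 + 36*(-60698457))/(1/479238) + 253617*(1/490328) = (-8 - 2185144452)*479238 + 253617/490328 = -2185144460*479238 + 253617/490328 = -1047204260721480 + 253617/490328 = -513473570751041591823/490328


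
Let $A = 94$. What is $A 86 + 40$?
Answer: $8124$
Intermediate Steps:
$A 86 + 40 = 94 \cdot 86 + 40 = 8084 + 40 = 8124$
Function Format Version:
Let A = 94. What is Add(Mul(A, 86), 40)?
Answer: 8124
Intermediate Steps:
Add(Mul(A, 86), 40) = Add(Mul(94, 86), 40) = Add(8084, 40) = 8124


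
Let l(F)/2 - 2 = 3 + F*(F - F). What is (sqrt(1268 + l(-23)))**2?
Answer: 1278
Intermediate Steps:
l(F) = 10 (l(F) = 4 + 2*(3 + F*(F - F)) = 4 + 2*(3 + F*0) = 4 + 2*(3 + 0) = 4 + 2*3 = 4 + 6 = 10)
(sqrt(1268 + l(-23)))**2 = (sqrt(1268 + 10))**2 = (sqrt(1278))**2 = (3*sqrt(142))**2 = 1278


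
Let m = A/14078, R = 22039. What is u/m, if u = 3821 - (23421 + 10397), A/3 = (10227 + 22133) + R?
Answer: -46921974/18133 ≈ -2587.7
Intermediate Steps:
A = 163197 (A = 3*((10227 + 22133) + 22039) = 3*(32360 + 22039) = 3*54399 = 163197)
m = 163197/14078 ≈ 11.592
u = -29997 (u = 3821 - 1*33818 = 3821 - 33818 = -29997)
u/m = -29997/163197/14078 = -29997*14078/163197 = -46921974/18133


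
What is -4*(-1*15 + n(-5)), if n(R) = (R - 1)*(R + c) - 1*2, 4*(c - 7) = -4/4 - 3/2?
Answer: 101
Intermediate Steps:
c = 51/8 (c = 7 + (-4/4 - 3/2)/4 = 7 + (-4*¼ - 3*½)/4 = 7 + (-1 - 3/2)/4 = 7 + (¼)*(-5/2) = 7 - 5/8 = 51/8 ≈ 6.3750)
n(R) = -2 + (-1 + R)*(51/8 + R) (n(R) = (R - 1)*(R + 51/8) - 1*2 = (-1 + R)*(51/8 + R) - 2 = -2 + (-1 + R)*(51/8 + R))
-4*(-1*15 + n(-5)) = -4*(-1*15 + (-67/8 + (-5)² + (43/8)*(-5))) = -4*(-15 + (-67/8 + 25 - 215/8)) = -4*(-15 - 41/4) = -4*(-101/4) = 101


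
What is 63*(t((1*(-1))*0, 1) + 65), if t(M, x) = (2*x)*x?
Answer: 4221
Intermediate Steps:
t(M, x) = 2*x²
63*(t((1*(-1))*0, 1) + 65) = 63*(2*1² + 65) = 63*(2*1 + 65) = 63*(2 + 65) = 63*67 = 4221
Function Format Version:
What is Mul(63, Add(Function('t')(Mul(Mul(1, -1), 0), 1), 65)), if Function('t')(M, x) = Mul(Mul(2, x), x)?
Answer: 4221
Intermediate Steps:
Function('t')(M, x) = Mul(2, Pow(x, 2))
Mul(63, Add(Function('t')(Mul(Mul(1, -1), 0), 1), 65)) = Mul(63, Add(Mul(2, Pow(1, 2)), 65)) = Mul(63, Add(Mul(2, 1), 65)) = Mul(63, Add(2, 65)) = Mul(63, 67) = 4221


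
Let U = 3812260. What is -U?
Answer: -3812260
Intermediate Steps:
-U = -1*3812260 = -3812260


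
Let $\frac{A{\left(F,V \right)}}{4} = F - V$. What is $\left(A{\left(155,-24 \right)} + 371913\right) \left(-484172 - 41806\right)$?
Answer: $-195994656162$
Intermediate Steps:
$A{\left(F,V \right)} = - 4 V + 4 F$ ($A{\left(F,V \right)} = 4 \left(F - V\right) = - 4 V + 4 F$)
$\left(A{\left(155,-24 \right)} + 371913\right) \left(-484172 - 41806\right) = \left(\left(\left(-4\right) \left(-24\right) + 4 \cdot 155\right) + 371913\right) \left(-484172 - 41806\right) = \left(\left(96 + 620\right) + 371913\right) \left(-525978\right) = \left(716 + 371913\right) \left(-525978\right) = 372629 \left(-525978\right) = -195994656162$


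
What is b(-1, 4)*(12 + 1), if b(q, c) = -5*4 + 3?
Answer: -221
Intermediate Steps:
b(q, c) = -17 (b(q, c) = -20 + 3 = -17)
b(-1, 4)*(12 + 1) = -17*(12 + 1) = -17*13 = -221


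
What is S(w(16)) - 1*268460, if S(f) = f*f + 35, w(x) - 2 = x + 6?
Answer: -267849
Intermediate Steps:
w(x) = 8 + x (w(x) = 2 + (x + 6) = 2 + (6 + x) = 8 + x)
S(f) = 35 + f² (S(f) = f² + 35 = 35 + f²)
S(w(16)) - 1*268460 = (35 + (8 + 16)²) - 1*268460 = (35 + 24²) - 268460 = (35 + 576) - 268460 = 611 - 268460 = -267849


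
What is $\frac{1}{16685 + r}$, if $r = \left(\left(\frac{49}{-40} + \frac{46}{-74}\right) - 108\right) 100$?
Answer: $\frac{74}{421825} \approx 0.00017543$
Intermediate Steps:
$r = - \frac{812865}{74}$ ($r = \left(\left(49 \left(- \frac{1}{40}\right) + 46 \left(- \frac{1}{74}\right)\right) - 108\right) 100 = \left(\left(- \frac{49}{40} - \frac{23}{37}\right) - 108\right) 100 = \left(- \frac{2733}{1480} - 108\right) 100 = \left(- \frac{162573}{1480}\right) 100 = - \frac{812865}{74} \approx -10985.0$)
$\frac{1}{16685 + r} = \frac{1}{16685 - \frac{812865}{74}} = \frac{1}{\frac{421825}{74}} = \frac{74}{421825}$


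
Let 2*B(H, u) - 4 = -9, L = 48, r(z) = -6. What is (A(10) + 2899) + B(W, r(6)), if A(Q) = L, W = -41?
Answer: 5889/2 ≈ 2944.5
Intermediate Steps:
A(Q) = 48
B(H, u) = -5/2 (B(H, u) = 2 + (½)*(-9) = 2 - 9/2 = -5/2)
(A(10) + 2899) + B(W, r(6)) = (48 + 2899) - 5/2 = 2947 - 5/2 = 5889/2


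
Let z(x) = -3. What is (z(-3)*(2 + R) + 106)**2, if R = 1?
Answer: 9409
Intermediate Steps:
(z(-3)*(2 + R) + 106)**2 = (-3*(2 + 1) + 106)**2 = (-3*3 + 106)**2 = (-9 + 106)**2 = 97**2 = 9409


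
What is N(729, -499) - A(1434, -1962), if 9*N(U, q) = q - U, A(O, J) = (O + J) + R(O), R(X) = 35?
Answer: 3209/9 ≈ 356.56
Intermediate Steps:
A(O, J) = 35 + J + O (A(O, J) = (O + J) + 35 = (J + O) + 35 = 35 + J + O)
N(U, q) = -U/9 + q/9 (N(U, q) = (q - U)/9 = -U/9 + q/9)
N(729, -499) - A(1434, -1962) = (-⅑*729 + (⅑)*(-499)) - (35 - 1962 + 1434) = (-81 - 499/9) - 1*(-493) = -1228/9 + 493 = 3209/9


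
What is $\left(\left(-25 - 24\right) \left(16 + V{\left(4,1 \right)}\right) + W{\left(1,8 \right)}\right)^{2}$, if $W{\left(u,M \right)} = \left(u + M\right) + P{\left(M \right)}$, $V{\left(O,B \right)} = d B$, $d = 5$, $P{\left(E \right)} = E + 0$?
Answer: $1024144$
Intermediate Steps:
$P{\left(E \right)} = E$
$V{\left(O,B \right)} = 5 B$
$W{\left(u,M \right)} = u + 2 M$ ($W{\left(u,M \right)} = \left(u + M\right) + M = \left(M + u\right) + M = u + 2 M$)
$\left(\left(-25 - 24\right) \left(16 + V{\left(4,1 \right)}\right) + W{\left(1,8 \right)}\right)^{2} = \left(\left(-25 - 24\right) \left(16 + 5 \cdot 1\right) + \left(1 + 2 \cdot 8\right)\right)^{2} = \left(- 49 \left(16 + 5\right) + \left(1 + 16\right)\right)^{2} = \left(\left(-49\right) 21 + 17\right)^{2} = \left(-1029 + 17\right)^{2} = \left(-1012\right)^{2} = 1024144$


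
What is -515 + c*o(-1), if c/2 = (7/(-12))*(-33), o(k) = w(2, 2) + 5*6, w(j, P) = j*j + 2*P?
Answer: 948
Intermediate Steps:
w(j, P) = j² + 2*P
o(k) = 38 (o(k) = (2² + 2*2) + 5*6 = (4 + 4) + 30 = 8 + 30 = 38)
c = 77/2 (c = 2*((7/(-12))*(-33)) = 2*((7*(-1/12))*(-33)) = 2*(-7/12*(-33)) = 2*(77/4) = 77/2 ≈ 38.500)
-515 + c*o(-1) = -515 + (77/2)*38 = -515 + 1463 = 948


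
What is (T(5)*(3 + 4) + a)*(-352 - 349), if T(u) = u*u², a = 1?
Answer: -614076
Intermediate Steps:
T(u) = u³
(T(5)*(3 + 4) + a)*(-352 - 349) = (5³*(3 + 4) + 1)*(-352 - 349) = (125*7 + 1)*(-701) = (875 + 1)*(-701) = 876*(-701) = -614076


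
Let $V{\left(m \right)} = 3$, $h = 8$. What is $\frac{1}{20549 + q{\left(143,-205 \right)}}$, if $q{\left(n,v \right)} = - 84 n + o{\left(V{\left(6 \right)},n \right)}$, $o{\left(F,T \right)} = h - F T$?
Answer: $\frac{1}{8116} \approx 0.00012321$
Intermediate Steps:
$o{\left(F,T \right)} = 8 - F T$
$q{\left(n,v \right)} = 8 - 87 n$ ($q{\left(n,v \right)} = - 84 n + \left(8 - 3 n\right) = - 84 n - \left(-8 + 3 n\right) = 8 - 87 n$)
$\frac{1}{20549 + q{\left(143,-205 \right)}} = \frac{1}{20549 + \left(8 - 12441\right)} = \frac{1}{20549 - 12433} = \frac{1}{8116}$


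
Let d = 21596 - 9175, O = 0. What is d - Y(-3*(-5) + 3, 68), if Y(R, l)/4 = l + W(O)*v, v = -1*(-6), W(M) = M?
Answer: 12149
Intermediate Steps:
v = 6
d = 12421
Y(R, l) = 4*l (Y(R, l) = 4*(l + 0*6) = 4*(l + 0) = 4*l)
d - Y(-3*(-5) + 3, 68) = 12421 - 4*68 = 12421 - 1*272 = 12421 - 272 = 12149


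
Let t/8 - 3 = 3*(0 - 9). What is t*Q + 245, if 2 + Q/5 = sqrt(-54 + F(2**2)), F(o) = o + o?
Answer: 2165 - 960*I*sqrt(46) ≈ 2165.0 - 6511.0*I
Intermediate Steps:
F(o) = 2*o
t = -192 (t = 24 + 8*(3*(0 - 9)) = 24 + 8*(3*(-9)) = 24 + 8*(-27) = 24 - 216 = -192)
Q = -10 + 5*I*sqrt(46) (Q = -10 + 5*sqrt(-54 + 2*2**2) = -10 + 5*sqrt(-54 + 2*4) = -10 + 5*sqrt(-54 + 8) = -10 + 5*sqrt(-46) = -10 + 5*(I*sqrt(46)) = -10 + 5*I*sqrt(46) ≈ -10.0 + 33.912*I)
t*Q + 245 = -192*(-10 + 5*I*sqrt(46)) + 245 = (1920 - 960*I*sqrt(46)) + 245 = 2165 - 960*I*sqrt(46)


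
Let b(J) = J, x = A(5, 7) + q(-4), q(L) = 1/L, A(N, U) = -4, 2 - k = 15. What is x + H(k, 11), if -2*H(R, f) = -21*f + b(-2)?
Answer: 449/4 ≈ 112.25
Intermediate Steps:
k = -13 (k = 2 - 1*15 = 2 - 15 = -13)
x = -17/4 (x = -4 + 1/(-4) = -4 - 1/4 = -17/4 ≈ -4.2500)
H(R, f) = 1 + 21*f/2 (H(R, f) = -(-21*f - 2)/2 = -(-2 - 21*f)/2 = 1 + 21*f/2)
x + H(k, 11) = -17/4 + (1 + (21/2)*11) = -17/4 + (1 + 231/2) = -17/4 + 233/2 = 449/4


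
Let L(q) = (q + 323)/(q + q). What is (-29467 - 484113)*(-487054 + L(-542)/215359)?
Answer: 14598812615318590975/58362289 ≈ 2.5014e+11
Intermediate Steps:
L(q) = (323 + q)/(2*q) (L(q) = (323 + q)/((2*q)) = (323 + q)*(1/(2*q)) = (323 + q)/(2*q))
(-29467 - 484113)*(-487054 + L(-542)/215359) = (-29467 - 484113)*(-487054 + ((½)*(323 - 542)/(-542))/215359) = -513580*(-487054 + ((½)*(-1/542)*(-219))*(1/215359)) = -513580*(-487054 + (219/1084)*(1/215359)) = -513580*(-487054 + 219/233449156) = -513580*(-113702345226205/233449156) = 14598812615318590975/58362289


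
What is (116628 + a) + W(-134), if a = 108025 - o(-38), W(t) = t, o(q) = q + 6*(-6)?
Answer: 224593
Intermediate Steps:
o(q) = -36 + q (o(q) = q - 36 = -36 + q)
a = 108099 (a = 108025 - (-36 - 38) = 108025 - 1*(-74) = 108025 + 74 = 108099)
(116628 + a) + W(-134) = (116628 + 108099) - 134 = 224727 - 134 = 224593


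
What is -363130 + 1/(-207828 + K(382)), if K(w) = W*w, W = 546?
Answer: -270168719/744 ≈ -3.6313e+5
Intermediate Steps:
K(w) = 546*w
-363130 + 1/(-207828 + K(382)) = -363130 + 1/(-207828 + 546*382) = -363130 + 1/(-207828 + 208572) = -363130 + 1/744 = -270168719/744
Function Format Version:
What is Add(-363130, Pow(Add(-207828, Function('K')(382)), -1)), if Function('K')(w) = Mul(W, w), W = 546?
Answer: Rational(-270168719, 744) ≈ -3.6313e+5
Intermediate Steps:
Function('K')(w) = Mul(546, w)
Add(-363130, Pow(Add(-207828, Function('K')(382)), -1)) = Add(-363130, Pow(Add(-207828, Mul(546, 382)), -1)) = Add(-363130, Pow(Add(-207828, 208572), -1)) = Add(-363130, Pow(744, -1)) = Add(-363130, Rational(1, 744)) = Rational(-270168719, 744)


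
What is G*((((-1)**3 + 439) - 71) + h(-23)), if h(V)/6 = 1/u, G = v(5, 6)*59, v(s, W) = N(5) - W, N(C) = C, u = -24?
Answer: -86553/4 ≈ -21638.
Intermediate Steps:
v(s, W) = 5 - W
G = -59 (G = (5 - 1*6)*59 = (5 - 6)*59 = -1*59 = -59)
h(V) = -1/4 (h(V) = 6/(-24) = 6*(-1/24) = -1/4)
G*((((-1)**3 + 439) - 71) + h(-23)) = -59*((((-1)**3 + 439) - 71) - 1/4) = -59*(((-1 + 439) - 71) - 1/4) = -59*((438 - 71) - 1/4) = -59*(367 - 1/4) = -59*1467/4 = -86553/4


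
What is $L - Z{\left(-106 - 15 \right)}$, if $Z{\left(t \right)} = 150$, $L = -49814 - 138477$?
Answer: $-188441$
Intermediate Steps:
$L = -188291$
$L - Z{\left(-106 - 15 \right)} = -188291 - 150 = -188441$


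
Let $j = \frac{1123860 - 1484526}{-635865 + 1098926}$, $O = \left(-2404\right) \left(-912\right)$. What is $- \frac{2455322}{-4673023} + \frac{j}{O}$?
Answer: $\frac{415455409489386383}{790704435781083424} \approx 0.52542$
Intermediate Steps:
$O = 2192448$
$j = - \frac{360666}{463061} \approx -0.77887$
$- \frac{2455322}{-4673023} + \frac{j}{O} = - \frac{2455322}{-4673023} - \frac{360666}{463061 \cdot 2192448} = \left(-2455322\right) \left(- \frac{1}{4673023}\right) - \frac{60111}{169206193888} = \frac{2455322}{4673023} - \frac{60111}{169206193888} = \frac{415455409489386383}{790704435781083424}$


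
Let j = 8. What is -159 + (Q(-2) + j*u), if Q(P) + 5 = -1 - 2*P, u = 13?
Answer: -57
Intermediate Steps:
Q(P) = -6 - 2*P (Q(P) = -5 + (-1 - 2*P) = -6 - 2*P)
-159 + (Q(-2) + j*u) = -159 + ((-6 - 2*(-2)) + 8*13) = -159 + ((-6 + 4) + 104) = -159 + (-2 + 104) = -159 + 102 = -57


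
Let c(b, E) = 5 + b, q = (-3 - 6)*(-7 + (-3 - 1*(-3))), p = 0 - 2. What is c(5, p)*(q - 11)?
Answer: 520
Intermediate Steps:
p = -2
q = 63 (q = -9*(-7 + (-3 + 3)) = -9*(-7 + 0) = -9*(-7) = 63)
c(5, p)*(q - 11) = (5 + 5)*(63 - 11) = 10*52 = 520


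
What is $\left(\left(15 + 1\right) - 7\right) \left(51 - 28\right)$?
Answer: $207$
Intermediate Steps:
$\left(\left(15 + 1\right) - 7\right) \left(51 - 28\right) = \left(16 - 7\right) 23 = 9 \cdot 23 = 207$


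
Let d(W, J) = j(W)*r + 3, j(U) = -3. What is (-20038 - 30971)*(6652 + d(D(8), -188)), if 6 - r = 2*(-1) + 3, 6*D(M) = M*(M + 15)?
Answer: -338699760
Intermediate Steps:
D(M) = M*(15 + M)/6 (D(M) = (M*(M + 15))/6 = (M*(15 + M))/6 = M*(15 + M)/6)
r = 5 (r = 6 - (2*(-1) + 3) = 6 - (-2 + 3) = 6 - 1*1 = 6 - 1 = 5)
d(W, J) = -12 (d(W, J) = -3*5 + 3 = -15 + 3 = -12)
(-20038 - 30971)*(6652 + d(D(8), -188)) = (-20038 - 30971)*(6652 - 12) = -51009*6640 = -338699760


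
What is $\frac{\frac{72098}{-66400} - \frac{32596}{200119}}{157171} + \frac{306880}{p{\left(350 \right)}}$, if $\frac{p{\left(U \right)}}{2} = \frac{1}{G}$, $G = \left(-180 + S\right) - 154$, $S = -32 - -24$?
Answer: $- \frac{7828264299627797534433}{149176627312400} \approx -5.2476 \cdot 10^{7}$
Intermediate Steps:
$S = -8$ ($S = -32 + 24 = -8$)
$G = -342$ ($G = \left(-180 - 8\right) - 154 = -188 - 154 = -342$)
$p{\left(U \right)} = - \frac{1}{171}$ ($p{\left(U \right)} = \frac{2}{-342} = 2 \left(- \frac{1}{342}\right) = - \frac{1}{171}$)
$\frac{\frac{72098}{-66400} - \frac{32596}{200119}}{157171} + \frac{306880}{p{\left(350 \right)}} = \frac{\frac{72098}{-66400} - \frac{32596}{200119}}{157171} + \frac{306880}{- \frac{1}{171}} = \left(72098 \left(- \frac{1}{66400}\right) - \frac{32596}{200119}\right) \frac{1}{157171} + 306880 \left(-171\right) = \left(- \frac{36049}{33200} - \frac{32596}{200119}\right) \frac{1}{157171} - 52476480 = \left(- \frac{8296277031}{6643950800}\right) \frac{1}{157171} - 52476480 = - \frac{1185182433}{149176627312400} - 52476480 = - \frac{7828264299627797534433}{149176627312400}$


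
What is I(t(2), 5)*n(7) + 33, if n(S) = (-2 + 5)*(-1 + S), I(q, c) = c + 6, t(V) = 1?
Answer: 231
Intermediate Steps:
I(q, c) = 6 + c
n(S) = -3 + 3*S (n(S) = 3*(-1 + S) = -3 + 3*S)
I(t(2), 5)*n(7) + 33 = (6 + 5)*(-3 + 3*7) + 33 = 11*(-3 + 21) + 33 = 11*18 + 33 = 198 + 33 = 231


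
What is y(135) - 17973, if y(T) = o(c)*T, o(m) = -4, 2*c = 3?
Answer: -18513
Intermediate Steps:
c = 3/2 (c = (½)*3 = 3/2 ≈ 1.5000)
y(T) = -4*T
y(135) - 17973 = -4*135 - 17973 = -540 - 17973 = -18513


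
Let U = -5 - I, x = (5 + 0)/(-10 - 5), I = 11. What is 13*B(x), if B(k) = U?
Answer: -208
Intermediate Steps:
x = -⅓ (x = 5/(-15) = 5*(-1/15) = -⅓ ≈ -0.33333)
U = -16 (U = -5 - 1*11 = -5 - 11 = -16)
B(k) = -16
13*B(x) = 13*(-16) = -208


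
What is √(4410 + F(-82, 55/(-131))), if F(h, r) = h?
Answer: 2*√1082 ≈ 65.788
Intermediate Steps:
√(4410 + F(-82, 55/(-131))) = √(4410 - 82) = √4328 = 2*√1082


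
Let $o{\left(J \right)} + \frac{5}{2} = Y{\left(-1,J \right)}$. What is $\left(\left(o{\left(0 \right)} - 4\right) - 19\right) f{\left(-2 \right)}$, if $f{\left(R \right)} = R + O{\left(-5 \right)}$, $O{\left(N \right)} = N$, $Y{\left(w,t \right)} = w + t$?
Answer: $\frac{371}{2} \approx 185.5$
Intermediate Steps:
$Y{\left(w,t \right)} = t + w$
$o{\left(J \right)} = - \frac{7}{2} + J$ ($o{\left(J \right)} = - \frac{5}{2} + \left(J - 1\right) = - \frac{5}{2} + \left(-1 + J\right) = - \frac{7}{2} + J$)
$f{\left(R \right)} = -5 + R$ ($f{\left(R \right)} = R - 5 = -5 + R$)
$\left(\left(o{\left(0 \right)} - 4\right) - 19\right) f{\left(-2 \right)} = \left(\left(\left(- \frac{7}{2} + 0\right) - 4\right) - 19\right) \left(-5 - 2\right) = \left(\left(- \frac{7}{2} - 4\right) - 19\right) \left(-7\right) = \left(- \frac{15}{2} - 19\right) \left(-7\right) = \left(- \frac{53}{2}\right) \left(-7\right) = \frac{371}{2}$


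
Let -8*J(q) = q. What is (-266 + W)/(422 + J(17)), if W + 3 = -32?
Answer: -2408/3359 ≈ -0.71688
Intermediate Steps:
W = -35 (W = -3 - 32 = -35)
J(q) = -q/8
(-266 + W)/(422 + J(17)) = (-266 - 35)/(422 - 1/8*17) = -301/(422 - 17/8) = -301/3359/8 = -301*8/3359 = -2408/3359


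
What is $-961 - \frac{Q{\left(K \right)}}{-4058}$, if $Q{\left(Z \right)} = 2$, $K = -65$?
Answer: $- \frac{1949868}{2029} \approx -961.0$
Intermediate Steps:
$-961 - \frac{Q{\left(K \right)}}{-4058} = -961 - \frac{2}{-4058} = -961 - 2 \left(- \frac{1}{4058}\right) = -961 - - \frac{1}{2029} = -961 + \frac{1}{2029} = - \frac{1949868}{2029}$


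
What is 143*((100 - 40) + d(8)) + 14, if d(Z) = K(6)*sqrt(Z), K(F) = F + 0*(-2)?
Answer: 8594 + 1716*sqrt(2) ≈ 11021.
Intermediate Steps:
K(F) = F (K(F) = F + 0 = F)
d(Z) = 6*sqrt(Z)
143*((100 - 40) + d(8)) + 14 = 143*((100 - 40) + 6*sqrt(8)) + 14 = 143*(60 + 6*(2*sqrt(2))) + 14 = 143*(60 + 12*sqrt(2)) + 14 = (8580 + 1716*sqrt(2)) + 14 = 8594 + 1716*sqrt(2)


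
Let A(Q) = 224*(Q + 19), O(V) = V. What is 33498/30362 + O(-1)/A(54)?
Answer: 273864467/248239712 ≈ 1.1032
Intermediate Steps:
A(Q) = 4256 + 224*Q (A(Q) = 224*(19 + Q) = 4256 + 224*Q)
33498/30362 + O(-1)/A(54) = 33498/30362 - 1/(4256 + 224*54) = 33498*(1/30362) - 1/(4256 + 12096) = 16749/15181 - 1/16352 = 273864467/248239712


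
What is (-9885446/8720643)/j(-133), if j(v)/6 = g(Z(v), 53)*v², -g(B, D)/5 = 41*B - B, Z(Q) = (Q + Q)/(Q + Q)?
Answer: 4942723/92555672416200 ≈ 5.3403e-8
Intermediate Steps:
Z(Q) = 1 (Z(Q) = (2*Q)/((2*Q)) = (2*Q)*(1/(2*Q)) = 1)
g(B, D) = -200*B (g(B, D) = -5*(41*B - B) = -200*B)
j(v) = -1200*v² (j(v) = 6*((-200*1)*v²) = 6*(-200*v²) = -1200*v²)
(-9885446/8720643)/j(-133) = (-9885446/8720643)/((-1200*(-133)²)) = (-9885446*1/8720643)/((-1200*17689)) = -9885446/8720643/(-21226800) = -9885446/8720643*(-1/21226800) = 4942723/92555672416200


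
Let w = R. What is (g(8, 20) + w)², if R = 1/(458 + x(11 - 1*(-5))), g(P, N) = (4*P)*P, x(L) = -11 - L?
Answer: 12174253569/185761 ≈ 65537.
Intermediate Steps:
g(P, N) = 4*P²
R = 1/431 (R = 1/(458 + (-11 - (11 - 1*(-5)))) = 1/(458 + (-11 - (11 + 5))) = 1/(458 + (-11 - 1*16)) = 1/(458 + (-11 - 16)) = 1/(458 - 27) = 1/431 ≈ 0.0023202)
w = 1/431 ≈ 0.0023202
(g(8, 20) + w)² = (4*8² + 1/431)² = (4*64 + 1/431)² = (256 + 1/431)² = (110337/431)² = 12174253569/185761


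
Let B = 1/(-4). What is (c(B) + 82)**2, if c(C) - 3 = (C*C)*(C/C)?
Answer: 1852321/256 ≈ 7235.6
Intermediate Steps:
B = -1/4 ≈ -0.25000
c(C) = 3 + C**2 (c(C) = 3 + (C*C)*(C/C) = 3 + C**2*1 = 3 + C**2)
(c(B) + 82)**2 = ((3 + (-1/4)**2) + 82)**2 = ((3 + 1/16) + 82)**2 = (49/16 + 82)**2 = (1361/16)**2 = 1852321/256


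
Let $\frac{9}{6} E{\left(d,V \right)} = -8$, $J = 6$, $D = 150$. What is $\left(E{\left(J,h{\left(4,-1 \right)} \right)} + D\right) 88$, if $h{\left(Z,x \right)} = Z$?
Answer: $\frac{38192}{3} \approx 12731.0$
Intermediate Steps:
$E{\left(d,V \right)} = - \frac{16}{3}$ ($E{\left(d,V \right)} = \frac{2}{3} \left(-8\right) = - \frac{16}{3}$)
$\left(E{\left(J,h{\left(4,-1 \right)} \right)} + D\right) 88 = \left(- \frac{16}{3} + 150\right) 88 = \frac{434}{3} \cdot 88 = \frac{38192}{3}$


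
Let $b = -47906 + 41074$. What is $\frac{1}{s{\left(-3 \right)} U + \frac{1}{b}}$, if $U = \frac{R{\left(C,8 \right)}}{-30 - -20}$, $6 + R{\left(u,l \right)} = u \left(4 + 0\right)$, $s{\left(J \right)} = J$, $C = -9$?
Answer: $- \frac{34160}{430421} \approx -0.079364$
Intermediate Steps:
$b = -6832$
$R{\left(u,l \right)} = -6 + 4 u$ ($R{\left(u,l \right)} = -6 + u \left(4 + 0\right) = -6 + u 4 = -6 + 4 u$)
$U = \frac{21}{5}$ ($U = \frac{-6 + 4 \left(-9\right)}{-30 - -20} = \frac{-6 - 36}{-30 + 20} = - \frac{42}{-10} = \left(-42\right) \left(- \frac{1}{10}\right) = \frac{21}{5} \approx 4.2$)
$\frac{1}{s{\left(-3 \right)} U + \frac{1}{b}} = \frac{1}{\left(-3\right) \frac{21}{5} + \frac{1}{-6832}} = \frac{1}{- \frac{63}{5} - \frac{1}{6832}} = \frac{1}{- \frac{430421}{34160}} = - \frac{34160}{430421}$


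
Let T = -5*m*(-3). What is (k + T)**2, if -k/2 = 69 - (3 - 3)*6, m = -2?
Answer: 28224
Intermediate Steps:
T = -30 (T = -5*(-2)*(-3) = 10*(-3) = -30)
k = -138 (k = -2*(69 - (3 - 3)*6) = -2*(69 - 0*6) = -2*(69 - 1*0) = -2*(69 + 0) = -2*69 = -138)
(k + T)**2 = (-138 - 30)**2 = (-168)**2 = 28224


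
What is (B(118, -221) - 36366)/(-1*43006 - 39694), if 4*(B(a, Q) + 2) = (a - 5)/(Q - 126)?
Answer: 50478897/114787600 ≈ 0.43976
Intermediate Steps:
B(a, Q) = -2 + (-5 + a)/(4*(-126 + Q)) (B(a, Q) = -2 + ((a - 5)/(Q - 126))/4 = -2 + ((-5 + a)/(-126 + Q))/4 = -2 + (-5 + a)/(4*(-126 + Q)))
(B(118, -221) - 36366)/(-1*43006 - 39694) = ((1003 + 118 - 8*(-221))/(4*(-126 - 221)) - 36366)/(-1*43006 - 39694) = ((¼)*(1003 + 118 + 1768)/(-347) - 36366)/(-43006 - 39694) = ((¼)*(-1/347)*2889 - 36366)/(-82700) = (-2889/1388 - 36366)*(-1/82700) = -50478897/1388*(-1/82700) = 50478897/114787600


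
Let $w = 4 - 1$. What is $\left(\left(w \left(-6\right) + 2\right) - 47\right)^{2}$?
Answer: $3969$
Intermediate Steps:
$w = 3$ ($w = 4 - 1 = 3$)
$\left(\left(w \left(-6\right) + 2\right) - 47\right)^{2} = \left(\left(3 \left(-6\right) + 2\right) - 47\right)^{2} = \left(\left(-18 + 2\right) - 47\right)^{2} = \left(-16 - 47\right)^{2} = \left(-63\right)^{2} = 3969$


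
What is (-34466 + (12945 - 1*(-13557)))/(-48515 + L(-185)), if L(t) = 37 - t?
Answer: 7964/48293 ≈ 0.16491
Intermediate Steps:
(-34466 + (12945 - 1*(-13557)))/(-48515 + L(-185)) = (-34466 + (12945 - 1*(-13557)))/(-48515 + (37 - 1*(-185))) = (-34466 + (12945 + 13557))/(-48515 + (37 + 185)) = (-34466 + 26502)/(-48515 + 222) = -7964/(-48293) = -7964*(-1/48293) = 7964/48293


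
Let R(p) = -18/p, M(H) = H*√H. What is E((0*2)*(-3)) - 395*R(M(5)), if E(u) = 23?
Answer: 23 + 1422*√5/5 ≈ 658.94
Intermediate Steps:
M(H) = H^(3/2)
E((0*2)*(-3)) - 395*R(M(5)) = 23 - (-7110)/(5^(3/2)) = 23 - (-7110)/(5*√5) = 23 - (-7110)*√5/25 = 23 - (-1422)*√5/5 = 23 + 1422*√5/5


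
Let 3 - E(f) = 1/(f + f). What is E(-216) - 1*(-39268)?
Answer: 16965073/432 ≈ 39271.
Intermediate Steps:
E(f) = 3 - 1/(2*f) (E(f) = 3 - 1/(f + f) = 3 - 1/(2*f))
E(-216) - 1*(-39268) = (3 - 1/2/(-216)) - 1*(-39268) = (3 - 1/2*(-1/216)) + 39268 = (3 + 1/432) + 39268 = 1297/432 + 39268 = 16965073/432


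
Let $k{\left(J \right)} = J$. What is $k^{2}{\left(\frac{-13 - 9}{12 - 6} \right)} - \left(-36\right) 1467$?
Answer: $\frac{475429}{9} \approx 52825.0$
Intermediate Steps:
$k^{2}{\left(\frac{-13 - 9}{12 - 6} \right)} - \left(-36\right) 1467 = \left(\frac{-13 - 9}{12 - 6}\right)^{2} - \left(-36\right) 1467 = \left(- \frac{22}{6}\right)^{2} - -52812 = \left(\left(-22\right) \frac{1}{6}\right)^{2} + 52812 = \left(- \frac{11}{3}\right)^{2} + 52812 = \frac{121}{9} + 52812 = \frac{475429}{9}$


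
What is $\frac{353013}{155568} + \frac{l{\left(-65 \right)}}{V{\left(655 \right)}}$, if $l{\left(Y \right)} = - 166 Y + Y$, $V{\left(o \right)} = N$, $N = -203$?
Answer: $- \frac{76038341}{1503824} \approx -50.563$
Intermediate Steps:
$V{\left(o \right)} = -203$
$l{\left(Y \right)} = - 165 Y$
$\frac{353013}{155568} + \frac{l{\left(-65 \right)}}{V{\left(655 \right)}} = \frac{353013}{155568} + \frac{\left(-165\right) \left(-65\right)}{-203} = 353013 \cdot \frac{1}{155568} + 10725 \left(- \frac{1}{203}\right) = \frac{117671}{51856} - \frac{10725}{203} = - \frac{76038341}{1503824}$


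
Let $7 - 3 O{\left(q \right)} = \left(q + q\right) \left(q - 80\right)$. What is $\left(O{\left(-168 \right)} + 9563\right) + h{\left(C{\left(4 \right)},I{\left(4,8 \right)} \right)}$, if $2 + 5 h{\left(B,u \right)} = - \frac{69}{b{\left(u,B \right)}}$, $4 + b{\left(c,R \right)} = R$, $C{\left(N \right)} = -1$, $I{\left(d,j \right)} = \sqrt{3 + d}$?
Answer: $- \frac{1365623}{75} \approx -18208.0$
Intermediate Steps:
$b{\left(c,R \right)} = -4 + R$
$h{\left(B,u \right)} = - \frac{2}{5} - \frac{69}{5 \left(-4 + B\right)}$ ($h{\left(B,u \right)} = - \frac{2}{5} + \frac{\left(-69\right) \frac{1}{-4 + B}}{5} = - \frac{2}{5} - \frac{69}{5 \left(-4 + B\right)}$)
$O{\left(q \right)} = \frac{7}{3} - \frac{2 q \left(-80 + q\right)}{3}$ ($O{\left(q \right)} = \frac{7}{3} - \frac{\left(q + q\right) \left(q - 80\right)}{3} = \frac{7}{3} - \frac{2 q \left(-80 + q\right)}{3}$)
$\left(O{\left(-168 \right)} + 9563\right) + h{\left(C{\left(4 \right)},I{\left(4,8 \right)} \right)} = \left(\left(\frac{7}{3} - \frac{2 \left(-168\right)^{2}}{3} + \frac{160}{3} \left(-168\right)\right) + 9563\right) + \frac{-61 - -2}{5 \left(-4 - 1\right)} = \left(\left(\frac{7}{3} - 18816 - 8960\right) + 9563\right) + \frac{-61 + 2}{5 \left(-5\right)} = \left(\left(\frac{7}{3} - 18816 - 8960\right) + 9563\right) + \frac{1}{5} \left(- \frac{1}{5}\right) \left(-59\right) = \left(- \frac{83321}{3} + 9563\right) + \frac{59}{25} = - \frac{54632}{3} + \frac{59}{25} = - \frac{1365623}{75}$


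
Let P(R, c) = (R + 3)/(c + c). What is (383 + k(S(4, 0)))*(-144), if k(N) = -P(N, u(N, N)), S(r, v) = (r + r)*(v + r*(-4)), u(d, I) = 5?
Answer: -56952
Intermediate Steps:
P(R, c) = (3 + R)/(2*c) (P(R, c) = (3 + R)/((2*c)) = (3 + R)*(1/(2*c)) = (3 + R)/(2*c))
S(r, v) = 2*r*(v - 4*r) (S(r, v) = (2*r)*(v - 4*r) = 2*r*(v - 4*r))
k(N) = -3/10 - N/10 (k(N) = -(3 + N)/(2*5) = -(3/10 + N/10) = -3/10 - N/10)
(383 + k(S(4, 0)))*(-144) = (383 + (-3/10 - 4*(0 - 4*4)/5))*(-144) = (383 + (-3/10 - 4*(0 - 16)/5))*(-144) = (383 + (-3/10 - 4*(-16)/5))*(-144) = (383 + (-3/10 - ⅒*(-128)))*(-144) = (383 + (-3/10 + 64/5))*(-144) = (383 + 25/2)*(-144) = (791/2)*(-144) = -56952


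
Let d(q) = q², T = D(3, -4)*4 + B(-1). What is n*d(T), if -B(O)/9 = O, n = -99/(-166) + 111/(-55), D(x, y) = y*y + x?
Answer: -18757545/1826 ≈ -10272.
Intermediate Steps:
D(x, y) = x + y² (D(x, y) = y² + x = x + y²)
n = -12981/9130 (n = -99*(-1/166) + 111*(-1/55) = 99/166 - 111/55 = -12981/9130 ≈ -1.4218)
B(O) = -9*O
T = 85 (T = (3 + (-4)²)*4 - 9*(-1) = (3 + 16)*4 + 9 = 19*4 + 9 = 76 + 9 = 85)
n*d(T) = -12981/9130*85² = -12981/9130*7225 = -18757545/1826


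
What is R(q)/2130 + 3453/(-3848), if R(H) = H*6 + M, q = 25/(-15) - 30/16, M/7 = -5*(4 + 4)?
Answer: -425705/409812 ≈ -1.0388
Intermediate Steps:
M = -280 (M = 7*(-5*(4 + 4)) = 7*(-5*8) = 7*(-40) = -280)
q = -85/24 (q = 25*(-1/15) - 30*1/16 = -5/3 - 15/8 = -85/24 ≈ -3.5417)
R(H) = -280 + 6*H (R(H) = H*6 - 280 = 6*H - 280 = -280 + 6*H)
R(q)/2130 + 3453/(-3848) = (-280 + 6*(-85/24))/2130 + 3453/(-3848) = (-280 - 85/4)*(1/2130) + 3453*(-1/3848) = -1205/4*1/2130 - 3453/3848 = -241/1704 - 3453/3848 = -425705/409812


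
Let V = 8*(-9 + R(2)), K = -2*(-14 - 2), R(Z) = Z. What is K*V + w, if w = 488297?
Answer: 486505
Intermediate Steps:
K = 32 (K = -2*(-16) = 32)
V = -56 (V = 8*(-9 + 2) = 8*(-7) = -56)
K*V + w = 32*(-56) + 488297 = -1792 + 488297 = 486505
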